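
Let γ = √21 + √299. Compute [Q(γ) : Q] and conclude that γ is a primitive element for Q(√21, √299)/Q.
[Q(γ) : Q] = 4 (equivalently, Q(γ) = Q(√21, √299))

Obviously Q(γ) ⊆ Q(√21, √299), and [Q(√21, √299):Q] = 4 (since 21, 299 are distinct squarefree integers > 1 with 6279 not a perfect square). To show equality we compute the minimal polynomial of γ. From γ = √21 + √299: γ^2 = 21 + 2√(6279) + 299 = 320 + 2√(6279), so γ^2 - 320 = 2√(6279); squaring, (γ^2 - 320)^2 = 4·6279, i.e. γ^4 - 640γ^2 + 102400 - 25116 = 0, i.e. γ^4 - 640γ^2 + 77284 = 0. So γ is a root of x^4 - 640x^2 + 77284. This polynomial is irreducible over Q: it has no rational root (each ±√21 ± √299 is irrational), and any factorization into two quadratics over Q would force √(6279) ∈ Q (pairing opposite roots) or √21, √299 ∈ Q (other pairings), all impossible. Hence [Q(γ):Q] = 4 = [Q(√21, √299):Q], so Q(γ) = Q(√21, √299).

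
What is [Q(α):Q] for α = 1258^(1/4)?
[Q(α):Q] = 4

α is a root of x^4 - 1258. By Eisenstein's criterion at the prime p = 2 (which divides the constant term 1258 but p^2 = 4 does not, since 1258 is squarefree), x^4 - 1258 is irreducible over Q. Hence [Q(α):Q] = 4.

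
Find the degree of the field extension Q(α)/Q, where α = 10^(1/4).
[Q(α):Q] = 4

α is a root of x^4 - 10. By Eisenstein's criterion at the prime p = 2 (which divides the constant term 10 but p^2 = 4 does not, since 10 is squarefree), x^4 - 10 is irreducible over Q. Hence [Q(α):Q] = 4.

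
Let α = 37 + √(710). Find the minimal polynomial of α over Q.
m_α(x) = x^2 - 74x + 659

From α - 37 = √(710), squaring gives (α - 37)^2 = 710, i.e. α^2 - 74α + 1369 = 710, so α^2 - 74α + 659 = 0. The discriminant of x^2 - 74x + 659 is (-74)^2 - 4·(659) = 5476 - 2636 = 2840, and 4·(710) is not a perfect square in Q since 710 is squarefree and ≠ 1. Hence x^2 - 74x + 659 is irreducible over Q and is the minimal polynomial of α.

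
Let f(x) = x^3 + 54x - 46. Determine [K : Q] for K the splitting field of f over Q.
[K : Q] = 6

By the rational root test, any rational root of the monic integer polynomial f(x) = x^3 + 54x - 46 must be an integer dividing the constant term -46, i.e. one of ±{1, 2, 23, 46}. Evaluating: f(1) = 9, f(-1) = -101, f(2) = 70, f(-2) = -162, f(23) = 13363, f(-23) = -13455, f(46) = 99774, f(-46) = -99866; none is 0, so f has no rational root and is therefore irreducible over Q (a cubic with no linear factor over a field is irreducible). For an irreducible cubic, the Galois group is A_3 or S_3 according as the discriminant disc(f) = -4a^3 - 27b^2 = -4·(54)^3 - 27·(-46)^2 = -686988 is or is not a square in Q. Here disc(f) = -686988 is not a perfect square in Q, so the Galois group of f over Q is not contained in A_3 and must be all of S_3. The splitting field has degree |S_3| = 6 over Q, so [K : Q] = 6.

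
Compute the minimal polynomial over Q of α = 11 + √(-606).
m_α(x) = x^2 - 22x + 727

From α - 11 = √(-606), squaring gives (α - 11)^2 = -606, i.e. α^2 - 22α + 121 = -606, so α^2 - 22α + 727 = 0. The discriminant of x^2 - 22x + 727 is (-22)^2 - 4·(727) = 484 - 2908 = -2424, and 4·(-606) is not a perfect square in Q since -606 is squarefree and ≠ 1. Hence x^2 - 22x + 727 is irreducible over Q and is the minimal polynomial of α.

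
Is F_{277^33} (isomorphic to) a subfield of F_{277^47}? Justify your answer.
No: F_{277^33} is not a subfield of F_{277^47}

F_{p^m} embeds in F_{p^n} iff m | n. Here 33 ∤ 47 (since 47 = 1·33 + 14 with remainder 14 ≠ 0), so F_{277^33} is not a subfield of F_{277^47}. Equivalently: if it were, the tower law would give 33 = [F_{277^33}:F_277] dividing [F_{277^47}:F_277] = 47, contradiction.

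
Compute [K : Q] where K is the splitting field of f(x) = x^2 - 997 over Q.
[K : Q] = 2

f(x) = x^2 - 997 factors as (x - √997)(x + √997). The splitting field is K = Q(√997). Since 997 is squarefree and > 1, it is not a perfect square, so x^2 - 997 is irreducible over Q and [Q(√997) : Q] = 2. Hence [K : Q] = 2.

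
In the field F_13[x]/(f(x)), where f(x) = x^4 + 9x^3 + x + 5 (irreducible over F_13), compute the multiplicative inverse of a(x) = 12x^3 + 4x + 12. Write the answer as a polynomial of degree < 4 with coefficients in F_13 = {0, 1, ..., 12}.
a(x)^(-1) ≡ 11x^2 + 11 (mod f(x))

Since f is irreducible over F_13, F_13[x]/(f) is a field and a(x) ≠ 0 has an inverse. Apply the extended Euclidean algorithm to f(x) and a(x) in F_13[x]: f(x) = (12x + 4)·a(x) + (4x^2 + 10x + 9);  a(x) = (3x + 12)·(4x^2 + 10x + 9) + (8). The last nonzero remainder is the constant 8 = gcd(f, a) in F_13. Back-substituting through the division chain expresses 8 = s(x)·a(x) + t(x)·f(x) with s(x) ≡ 10x^2 + 10 (mod f), so (10x^2 + 10)·a(x) ≡ 8 (mod f). Multiplying by 8^(-1) ≡ 5 in F_13 gives a(x)^(-1) ≡ 5·(10x^2 + 10) ≡ 11x^2 + 11 (mod f). Check: (12x^3 + 4x + 12)·(11x^2 + 11) = 2x^5 + 7x^3 + 2x^2 + 5x + 2 ≡ 1 (mod x^4 + 9x^3 + x + 5).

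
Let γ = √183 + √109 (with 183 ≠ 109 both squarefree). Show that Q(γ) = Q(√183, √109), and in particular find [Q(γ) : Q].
[Q(γ) : Q] = 4 (equivalently, Q(γ) = Q(√183, √109))

Obviously Q(γ) ⊆ Q(√183, √109), and [Q(√183, √109):Q] = 4 (since 183, 109 are distinct squarefree integers > 1 with 19947 not a perfect square). To show equality we compute the minimal polynomial of γ. From γ = √183 + √109: γ^2 = 183 + 2√(19947) + 109 = 292 + 2√(19947), so γ^2 - 292 = 2√(19947); squaring, (γ^2 - 292)^2 = 4·19947, i.e. γ^4 - 584γ^2 + 85264 - 79788 = 0, i.e. γ^4 - 584γ^2 + 5476 = 0. So γ is a root of x^4 - 584x^2 + 5476. This polynomial is irreducible over Q: it has no rational root (each ±√183 ± √109 is irrational), and any factorization into two quadratics over Q would force √(19947) ∈ Q (pairing opposite roots) or √183, √109 ∈ Q (other pairings), all impossible. Hence [Q(γ):Q] = 4 = [Q(√183, √109):Q], so Q(γ) = Q(√183, √109).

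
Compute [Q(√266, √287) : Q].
[Q(√266, √287) : Q] = 4

[Q(√266):Q] = 2 (min poly x^2 - 266, irreducible since 266 is squarefree > 1). For the top step, suppose √287 ∈ Q(√266), say √287 = c + d√266 with c, d ∈ Q. Squaring: 287 = c^2 + 266d^2 + 2cd√266. Since √266 ∉ Q this forces 2cd = 0. If d = 0 then √287 = c ∈ Q, contradicting 287 squarefree > 1. If c = 0 then 287 = 266d^2, so 266·287 = (266d)^2 is a perfect square in Q — but 266·287 = 76342 is not a perfect square (since 266 and 287 are distinct squarefree integers). Contradiction. Hence √287 ∉ Q(√266), so x^2 - 287 stays irreducible over Q(√266) and [Q(√266, √287) : Q(√266)] = 2. By the tower law, [Q(√266, √287) : Q] = 2 · 2 = 4.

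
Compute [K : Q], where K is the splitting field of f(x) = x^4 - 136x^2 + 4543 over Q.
[K : Q] = 4

Solving the quadratic in x^2: x^2 = (136 ± √(136^2 - 4·4543))/2 = (136 ± √324)/2 = (136 ± 18)/2, giving x^2 = 77 or x^2 = 59. So f(x) = (x^2 - 77)(x^2 - 59) and the roots of f are ±√77, ±√59. Hence the splitting field is K = Q(√77, √59). Since 77 and 59 are distinct squarefree integers > 1, their product 4543 is not a perfect square, so √59 ∉ Q(√77). By the tower law [K:Q] = [Q(√77,√59):Q(√77)] · [Q(√77):Q] = 2 · 2 = 4.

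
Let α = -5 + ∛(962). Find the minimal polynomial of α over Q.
m_α(x) = x^3 + 15x^2 + 75x - 837

Set β = α + 5 = ∛(962), so β^3 = 962. Then (α + 5)^3 - 962 = 0, i.e. α is a root of g(x) = (x + 5)^3 - 962 = x^3 + 15x^2 + 75x - 837. Since g(x) = h(x + 5) where h(x) = x^3 - 962, and h is irreducible over Q (because 962 is not a perfect cube, so h has no rational root, and a monic cubic with no rational root is irreducible), g is also irreducible (irreducibility is preserved under the substitution x → x + 5). Hence m_α(x) = x^3 + 15x^2 + 75x - 837.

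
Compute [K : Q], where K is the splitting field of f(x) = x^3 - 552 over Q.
[K : Q] = 6

The roots of x^3 - 552 are ∛552, ω∛552, ω^2∛552 where ω = e^(2πi/3) is a primitive cube root of unity, so K = Q(∛552, ω). Now [Q(∛552):Q] = 3 (since 552 is not a perfect cube, x^3 - 552 is irreducible) and [Q(ω):Q] = 2. Both 2 and 3 divide [K:Q], and [K:Q] ≤ 3·2 = 6, so [K:Q] = 6. (Equivalently: Q(∛552) ⊂ R but ω ∉ R, so [K : Q(∛552)] = 2.)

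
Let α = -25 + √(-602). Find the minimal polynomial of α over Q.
m_α(x) = x^2 + 50x + 1227

From α + 25 = √(-602), squaring gives (α + 25)^2 = -602, i.e. α^2 + 50α + 625 = -602, so α^2 + 50α + 1227 = 0. The discriminant of x^2 + 50x + 1227 is (50)^2 - 4·(1227) = 2500 - 4908 = -2408, and 4·(-602) is not a perfect square in Q since -602 is squarefree and ≠ 1. Hence x^2 + 50x + 1227 is irreducible over Q and is the minimal polynomial of α.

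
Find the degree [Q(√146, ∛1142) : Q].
[Q(√146, ∛1142) : Q] = 6

Let L = Q(√146, ∛1142). Since Q(√146) ⊂ L and [Q(√146):Q] = 2, the tower law gives 2 | [L:Q]. Likewise Q(∛1142) ⊂ L with [Q(∛1142):Q] = 3 (because 1142 is not a perfect cube), so 3 | [L:Q]. As gcd(2,3) = 1, [L:Q] is divisible by 6. Conversely L is generated over Q by √146 and ∛1142, so [L:Q] ≤ 2·3 = 6. Therefore [Q(√146, ∛1142) : Q] = 6.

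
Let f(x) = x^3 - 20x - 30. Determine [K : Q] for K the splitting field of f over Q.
[K : Q] = 6

By the rational root test, any rational root of the monic integer polynomial f(x) = x^3 - 20x - 30 must be an integer dividing the constant term -30, i.e. one of ±{1, 2, 3, 5, 6, 10, 15, 30}. Evaluating: f(1) = -49, f(-1) = -11, f(2) = -62, f(-2) = 2, f(3) = -63, f(-3) = 3, f(5) = -5, f(-5) = -55, f(6) = 66, f(-6) = -126, f(10) = 770, f(-10) = -830, f(15) = 3045, f(-15) = -3105, f(30) = 26370, f(-30) = -26430; none is 0, so f has no rational root and is therefore irreducible over Q (a cubic with no linear factor over a field is irreducible). For an irreducible cubic, the Galois group is A_3 or S_3 according as the discriminant disc(f) = -4a^3 - 27b^2 = -4·(-20)^3 - 27·(-30)^2 = 7700 is or is not a square in Q. Here disc(f) = 7700 is not a perfect square in Q, so the Galois group of f over Q is not contained in A_3 and must be all of S_3. The splitting field has degree |S_3| = 6 over Q, so [K : Q] = 6.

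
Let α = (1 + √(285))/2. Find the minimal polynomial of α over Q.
m_α(x) = x^2 - x - 71

From 2α - 1 = √(285), squaring gives (2α - 1)^2 = 285, i.e. 4α^2 - 4α + 1 = 285, so α^2 - α + (1 - 285)/4 = 0. Since 285 ≡ 1 (mod 4), (1 - 285)/4 = -71 ∈ Z. The polynomial x^2 - x - 71 has discriminant 1 - 4·(-71) = 285, which is not a perfect square in Q (d = 285 is squarefree and ≠ 1), so x^2 - x - 71 is irreducible over Q. It is the minimal polynomial of α.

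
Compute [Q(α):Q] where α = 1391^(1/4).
[Q(α):Q] = 4

α is a root of x^4 - 1391. By Eisenstein's criterion at the prime p = 13 (which divides the constant term 1391 but p^2 = 169 does not, since 1391 is squarefree), x^4 - 1391 is irreducible over Q. Hence [Q(α):Q] = 4.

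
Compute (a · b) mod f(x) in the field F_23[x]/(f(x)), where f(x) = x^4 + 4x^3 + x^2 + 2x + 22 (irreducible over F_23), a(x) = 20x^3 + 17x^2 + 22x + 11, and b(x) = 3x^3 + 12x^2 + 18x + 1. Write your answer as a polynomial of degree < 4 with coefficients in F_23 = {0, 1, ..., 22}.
a · b ≡ 22x^2 + 22x + 9 (mod f(x))

Multiply in F_23[x]: a(x)·b(x) = (20x^3 + 17x^2 + 22x + 11)·(3x^3 + 12x^2 + 18x + 1) = 14x^6 + 15x^5 + 9x^4 + 2x^3 + 16x^2 + 13x + 11. This has degree ≥ 4, so divide by f(x) over F_23: 14x^6 + 15x^5 + 9x^4 + 2x^3 + 16x^2 + 13x + 11 = (14x^2 + 5x + 21)·(x^4 + 4x^3 + x^2 + 2x + 22) + (22x^2 + 22x + 9). Hence a·b ≡ 22x^2 + 22x + 9 (mod f). (F_23[x]/(f) is a field with 23^4 = 279841 elements since f is irreducible of degree 4.)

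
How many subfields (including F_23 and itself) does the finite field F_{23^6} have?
F_{23^6} has 4 subfields

The subfields of F_{p^n} are exactly the fields F_{p^d} for d | n (each is the fixed field of the unique index-d subgroup of Gal(F_{p^n}/F_p) ≅ Z/nZ). The divisors of n = 6 are {1, 2, 3, 6}, giving 4 subfields: F_{23^1}, F_{23^2}, F_{23^3}, F_{23^6}.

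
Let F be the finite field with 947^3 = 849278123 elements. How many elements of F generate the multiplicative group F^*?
There are φ(849278122) = 321330240 primitive elements

F_q^* is cyclic of order q - 1 = 849278122. A cyclic group of order m has exactly φ(m) generators. Here m = 849278122 = 2 · 7 · 11 · 43 · 277 · 463, so the number of primitive elements is φ(849278122) = 321330240.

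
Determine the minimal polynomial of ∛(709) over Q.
m_α(x) = x^3 - 709

α satisfies α^3 = 709, so x^3 - 709 annihilates α. By the rational root test, a rational root p/q (in lowest terms) of x^3 - 709 would satisfy p^3 = 709 q^3, forcing q = 1 and p^3 = 709; but 709 is not a perfect cube, contradiction. A monic cubic over Q with no rational root is irreducible (any nontrivial factorization would include a linear factor). Hence x^3 - 709 is the minimal polynomial of α, and in particular [Q(α):Q] = 3.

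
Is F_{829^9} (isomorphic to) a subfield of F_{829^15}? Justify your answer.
No: F_{829^9} is not a subfield of F_{829^15}

F_{p^m} embeds in F_{p^n} iff m | n. Here 9 ∤ 15 (since 15 = 1·9 + 6 with remainder 6 ≠ 0), so F_{829^9} is not a subfield of F_{829^15}. Equivalently: if it were, the tower law would give 9 = [F_{829^9}:F_829] dividing [F_{829^15}:F_829] = 15, contradiction.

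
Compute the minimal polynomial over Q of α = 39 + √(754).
m_α(x) = x^2 - 78x + 767

From α - 39 = √(754), squaring gives (α - 39)^2 = 754, i.e. α^2 - 78α + 1521 = 754, so α^2 - 78α + 767 = 0. The discriminant of x^2 - 78x + 767 is (-78)^2 - 4·(767) = 6084 - 3068 = 3016, and 4·(754) is not a perfect square in Q since 754 is squarefree and ≠ 1. Hence x^2 - 78x + 767 is irreducible over Q and is the minimal polynomial of α.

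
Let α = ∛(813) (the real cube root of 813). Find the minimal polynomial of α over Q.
m_α(x) = x^3 - 813

α satisfies α^3 = 813, so x^3 - 813 annihilates α. By the rational root test, a rational root p/q (in lowest terms) of x^3 - 813 would satisfy p^3 = 813 q^3, forcing q = 1 and p^3 = 813; but 813 is not a perfect cube, contradiction. A monic cubic over Q with no rational root is irreducible (any nontrivial factorization would include a linear factor). Hence x^3 - 813 is the minimal polynomial of α, and in particular [Q(α):Q] = 3.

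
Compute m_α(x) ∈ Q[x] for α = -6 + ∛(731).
m_α(x) = x^3 + 18x^2 + 108x - 515

Set β = α + 6 = ∛(731), so β^3 = 731. Then (α + 6)^3 - 731 = 0, i.e. α is a root of g(x) = (x + 6)^3 - 731 = x^3 + 18x^2 + 108x - 515. Since g(x) = h(x + 6) where h(x) = x^3 - 731, and h is irreducible over Q (because 731 is not a perfect cube, so h has no rational root, and a monic cubic with no rational root is irreducible), g is also irreducible (irreducibility is preserved under the substitution x → x + 6). Hence m_α(x) = x^3 + 18x^2 + 108x - 515.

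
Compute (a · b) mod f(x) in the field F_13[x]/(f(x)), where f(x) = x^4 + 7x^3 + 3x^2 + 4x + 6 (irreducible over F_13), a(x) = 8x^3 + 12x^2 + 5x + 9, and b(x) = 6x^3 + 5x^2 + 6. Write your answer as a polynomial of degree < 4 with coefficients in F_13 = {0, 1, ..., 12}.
a · b ≡ 6x^3 + 5x^2 + 11x + 5 (mod f(x))

Multiply in F_13[x]: a(x)·b(x) = (8x^3 + 12x^2 + 5x + 9)·(6x^3 + 5x^2 + 6) = 9x^6 + 8x^5 + 12x^4 + 10x^3 + 4x + 2. This has degree ≥ 4, so divide by f(x) over F_13: 9x^6 + 8x^5 + 12x^4 + 10x^3 + 4x + 2 = (9x^2 + 10x + 6)·(x^4 + 7x^3 + 3x^2 + 4x + 6) + (6x^3 + 5x^2 + 11x + 5). Hence a·b ≡ 6x^3 + 5x^2 + 11x + 5 (mod f). (F_13[x]/(f) is a field with 13^4 = 28561 elements since f is irreducible of degree 4.)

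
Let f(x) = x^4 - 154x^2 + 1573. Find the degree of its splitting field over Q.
[K : Q] = 4

Solving the quadratic in x^2: x^2 = (154 ± √(154^2 - 4·1573))/2 = (154 ± √17424)/2 = (154 ± 132)/2, giving x^2 = 11 or x^2 = 143. So f(x) = (x^2 - 11)(x^2 - 143) and the roots of f are ±√11, ±√143. Hence the splitting field is K = Q(√11, √143). Since 11 and 143 are distinct squarefree integers > 1, their product 1573 is not a perfect square, so √143 ∉ Q(√11). By the tower law [K:Q] = [Q(√11,√143):Q(√11)] · [Q(√11):Q] = 2 · 2 = 4.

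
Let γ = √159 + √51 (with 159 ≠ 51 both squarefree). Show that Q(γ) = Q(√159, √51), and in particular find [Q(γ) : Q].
[Q(γ) : Q] = 4 (equivalently, Q(γ) = Q(√159, √51))

Obviously Q(γ) ⊆ Q(√159, √51), and [Q(√159, √51):Q] = 4 (since 159, 51 are distinct squarefree integers > 1 with 8109 not a perfect square). To show equality we compute the minimal polynomial of γ. From γ = √159 + √51: γ^2 = 159 + 2√(8109) + 51 = 210 + 2√(8109), so γ^2 - 210 = 2√(8109); squaring, (γ^2 - 210)^2 = 4·8109, i.e. γ^4 - 420γ^2 + 44100 - 32436 = 0, i.e. γ^4 - 420γ^2 + 11664 = 0. So γ is a root of x^4 - 420x^2 + 11664. This polynomial is irreducible over Q: it has no rational root (each ±√159 ± √51 is irrational), and any factorization into two quadratics over Q would force √(8109) ∈ Q (pairing opposite roots) or √159, √51 ∈ Q (other pairings), all impossible. Hence [Q(γ):Q] = 4 = [Q(√159, √51):Q], so Q(γ) = Q(√159, √51).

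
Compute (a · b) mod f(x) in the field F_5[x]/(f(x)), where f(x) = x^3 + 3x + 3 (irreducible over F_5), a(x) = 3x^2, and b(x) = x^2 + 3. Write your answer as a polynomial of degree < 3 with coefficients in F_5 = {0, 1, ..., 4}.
a · b ≡ x (mod f(x))

Multiply in F_5[x]: a(x)·b(x) = (3x^2)·(x^2 + 3) = 3x^4 + 4x^2. This has degree ≥ 3, so divide by f(x) over F_5: 3x^4 + 4x^2 = (3x)·(x^3 + 3x + 3) + (x). Hence a·b ≡ x (mod f). (F_5[x]/(f) is a field with 5^3 = 125 elements since f is irreducible of degree 3.)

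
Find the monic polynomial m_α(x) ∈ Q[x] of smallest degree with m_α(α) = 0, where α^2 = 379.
m_α(x) = x^2 - 379

α satisfies α^2 - 379 = 0, so x^2 - 379 annihilates α. Since d = 379 is squarefree and ≠ 1, it is not a perfect square in Q, so x^2 - 379 has no rational root and is therefore irreducible over Q (a degree-2 polynomial over a field is irreducible iff it has no root). Hence m_α(x) = x^2 - 379.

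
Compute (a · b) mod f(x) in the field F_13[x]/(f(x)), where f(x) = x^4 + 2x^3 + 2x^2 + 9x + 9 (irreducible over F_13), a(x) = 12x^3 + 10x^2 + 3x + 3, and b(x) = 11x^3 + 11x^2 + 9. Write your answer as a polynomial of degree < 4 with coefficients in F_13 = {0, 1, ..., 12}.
a · b ≡ 3x^3 + 2x^2 + 8x + 5 (mod f(x))

Multiply in F_13[x]: a(x)·b(x) = (12x^3 + 10x^2 + 3x + 3)·(11x^3 + 11x^2 + 9) = 2x^6 + 8x^5 + 5x^3 + 6x^2 + x + 1. This has degree ≥ 4, so divide by f(x) over F_13: 2x^6 + 8x^5 + 5x^3 + 6x^2 + x + 1 = (2x^2 + 4x + 1)·(x^4 + 2x^3 + 2x^2 + 9x + 9) + (3x^3 + 2x^2 + 8x + 5). Hence a·b ≡ 3x^3 + 2x^2 + 8x + 5 (mod f). (F_13[x]/(f) is a field with 13^4 = 28561 elements since f is irreducible of degree 4.)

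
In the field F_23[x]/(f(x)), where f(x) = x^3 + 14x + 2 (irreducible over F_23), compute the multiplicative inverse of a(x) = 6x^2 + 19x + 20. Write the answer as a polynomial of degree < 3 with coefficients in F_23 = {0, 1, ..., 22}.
a(x)^(-1) ≡ 10x^2 + 14x + 1 (mod f(x))

Since f is irreducible over F_23, F_23[x]/(f) is a field and a(x) ≠ 0 has an inverse. Apply the extended Euclidean algorithm to f(x) and a(x) in F_23[x]: f(x) = (4x + 18)·a(x) + (6x + 10);  a(x) = (x + 13)·(6x + 10) + (5). The last nonzero remainder is the constant 5 = gcd(f, a) in F_23. Back-substituting through the division chain expresses 5 = s(x)·a(x) + t(x)·f(x) with s(x) ≡ 4x^2 + x + 5 (mod f), so (4x^2 + x + 5)·a(x) ≡ 5 (mod f). Multiplying by 5^(-1) ≡ 14 in F_23 gives a(x)^(-1) ≡ 14·(4x^2 + x + 5) ≡ 10x^2 + 14x + 1 (mod f). Check: (6x^2 + 19x + 20)·(10x^2 + 14x + 1) = 14x^4 + 21x^3 + 12x^2 + 20 ≡ 1 (mod x^3 + 14x + 2).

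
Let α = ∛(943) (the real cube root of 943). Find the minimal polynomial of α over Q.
m_α(x) = x^3 - 943

α satisfies α^3 = 943, so x^3 - 943 annihilates α. By the rational root test, a rational root p/q (in lowest terms) of x^3 - 943 would satisfy p^3 = 943 q^3, forcing q = 1 and p^3 = 943; but 943 is not a perfect cube, contradiction. A monic cubic over Q with no rational root is irreducible (any nontrivial factorization would include a linear factor). Hence x^3 - 943 is the minimal polynomial of α, and in particular [Q(α):Q] = 3.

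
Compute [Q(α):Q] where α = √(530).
[Q(α):Q] = 2

[Q(α):Q] equals the degree of the minimal polynomial of α. Here α^2 = 530 and x^2 - 530 is irreducible (d = 530 is squarefree, ≠ 1, hence not a square), so deg(m_α) = 2. Thus [Q(α):Q] = 2.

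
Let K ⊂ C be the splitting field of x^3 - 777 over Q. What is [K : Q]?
[K : Q] = 6

The roots of x^3 - 777 are ∛777, ω∛777, ω^2∛777 where ω = e^(2πi/3) is a primitive cube root of unity, so K = Q(∛777, ω). Now [Q(∛777):Q] = 3 (since 777 is not a perfect cube, x^3 - 777 is irreducible) and [Q(ω):Q] = 2. Both 2 and 3 divide [K:Q], and [K:Q] ≤ 3·2 = 6, so [K:Q] = 6. (Equivalently: Q(∛777) ⊂ R but ω ∉ R, so [K : Q(∛777)] = 2.)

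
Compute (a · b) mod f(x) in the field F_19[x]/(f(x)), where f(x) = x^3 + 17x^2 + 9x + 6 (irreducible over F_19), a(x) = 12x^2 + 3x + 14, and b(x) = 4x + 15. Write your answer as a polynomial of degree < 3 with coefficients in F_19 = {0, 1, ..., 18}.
a · b ≡ 3x^2 + 11x + 17 (mod f(x))

Multiply in F_19[x]: a(x)·b(x) = (12x^2 + 3x + 14)·(4x + 15) = 10x^3 + 2x^2 + 6x + 1. This has degree ≥ 3, so divide by f(x) over F_19: 10x^3 + 2x^2 + 6x + 1 = (10)·(x^3 + 17x^2 + 9x + 6) + (3x^2 + 11x + 17). Hence a·b ≡ 3x^2 + 11x + 17 (mod f). (F_19[x]/(f) is a field with 19^3 = 6859 elements since f is irreducible of degree 3.)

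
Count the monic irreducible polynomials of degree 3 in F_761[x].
There are 146903440 monic irreducible polynomials of degree 3 over F_761

Each element of F_{761^3} that lies in no proper subfield is a root of exactly one monic irreducible of degree 3 over F_761, and each such polynomial has 3 distinct roots in F_{761^3}. By Möbius inversion the count is N_761(3) = (1/3) Σ_{d|3} μ(3/d) · 761^d = (1/3)(μ(3)·761^1 + μ(1)·761^3) = 440710320/3 = 146903440.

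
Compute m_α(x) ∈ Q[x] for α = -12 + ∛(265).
m_α(x) = x^3 + 36x^2 + 432x + 1463

Set β = α + 12 = ∛(265), so β^3 = 265. Then (α + 12)^3 - 265 = 0, i.e. α is a root of g(x) = (x + 12)^3 - 265 = x^3 + 36x^2 + 432x + 1463. Since g(x) = h(x + 12) where h(x) = x^3 - 265, and h is irreducible over Q (because 265 is not a perfect cube, so h has no rational root, and a monic cubic with no rational root is irreducible), g is also irreducible (irreducibility is preserved under the substitution x → x + 12). Hence m_α(x) = x^3 + 36x^2 + 432x + 1463.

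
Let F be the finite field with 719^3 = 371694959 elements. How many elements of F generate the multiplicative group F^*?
There are φ(371694958) = 184775256 primitive elements

F_q^* is cyclic of order q - 1 = 371694958. A cyclic group of order m has exactly φ(m) generators. Here m = 371694958 = 2 · 359 · 487 · 1063, so the number of primitive elements is φ(371694958) = 184775256.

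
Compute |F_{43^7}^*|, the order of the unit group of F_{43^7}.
|F_{43^7}^*| = 271818611106

F_{43^7} has 43^7 = 271818611107 elements; its multiplicative group consists of all nonzero elements, so |F_{43^7}^*| = 271818611107 - 1 = 271818611106. (It is cyclic since any finite subgroup of the multiplicative group of a field is cyclic.)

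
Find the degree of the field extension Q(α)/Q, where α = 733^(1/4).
[Q(α):Q] = 4

α is a root of x^4 - 733. By Eisenstein's criterion at the prime p = 733 (which divides the constant term 733 but p^2 = 537289 does not, since 733 is squarefree), x^4 - 733 is irreducible over Q. Hence [Q(α):Q] = 4.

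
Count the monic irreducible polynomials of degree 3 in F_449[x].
There are 30172800 monic irreducible polynomials of degree 3 over F_449

Each element of F_{449^3} that lies in no proper subfield is a root of exactly one monic irreducible of degree 3 over F_449, and each such polynomial has 3 distinct roots in F_{449^3}. By Möbius inversion the count is N_449(3) = (1/3) Σ_{d|3} μ(3/d) · 449^d = (1/3)(μ(3)·449^1 + μ(1)·449^3) = 90518400/3 = 30172800.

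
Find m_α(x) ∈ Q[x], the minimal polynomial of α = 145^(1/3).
m_α(x) = x^3 - 145

α satisfies α^3 = 145, so x^3 - 145 annihilates α. By the rational root test, a rational root p/q (in lowest terms) of x^3 - 145 would satisfy p^3 = 145 q^3, forcing q = 1 and p^3 = 145; but 145 is not a perfect cube, contradiction. A monic cubic over Q with no rational root is irreducible (any nontrivial factorization would include a linear factor). Hence x^3 - 145 is the minimal polynomial of α, and in particular [Q(α):Q] = 3.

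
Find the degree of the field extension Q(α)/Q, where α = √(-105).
[Q(α):Q] = 2

[Q(α):Q] equals the degree of the minimal polynomial of α. Here α^2 = -105 and x^2 + 105 is irreducible (d = -105 is squarefree, ≠ 1, hence not a square), so deg(m_α) = 2. Thus [Q(α):Q] = 2.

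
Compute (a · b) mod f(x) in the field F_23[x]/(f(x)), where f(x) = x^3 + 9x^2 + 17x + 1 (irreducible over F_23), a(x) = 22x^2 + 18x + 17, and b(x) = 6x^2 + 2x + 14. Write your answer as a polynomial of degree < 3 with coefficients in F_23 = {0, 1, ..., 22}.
a · b ≡ 5x^2 + 10x + 9 (mod f(x))

Multiply in F_23[x]: a(x)·b(x) = (22x^2 + 18x + 17)·(6x^2 + 2x + 14) = 17x^4 + 14x^3 + 9x^2 + 10x + 8. This has degree ≥ 3, so divide by f(x) over F_23: 17x^4 + 14x^3 + 9x^2 + 10x + 8 = (17x + 22)·(x^3 + 9x^2 + 17x + 1) + (5x^2 + 10x + 9). Hence a·b ≡ 5x^2 + 10x + 9 (mod f). (F_23[x]/(f) is a field with 23^3 = 12167 elements since f is irreducible of degree 3.)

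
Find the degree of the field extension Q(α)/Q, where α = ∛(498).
[Q(α):Q] = 3

The minimal polynomial of α is x^3 - 498, irreducible over Q since 498 is not a perfect cube (so x^3 - 498 has no rational root). Hence [Q(α):Q] = deg(m_α) = 3.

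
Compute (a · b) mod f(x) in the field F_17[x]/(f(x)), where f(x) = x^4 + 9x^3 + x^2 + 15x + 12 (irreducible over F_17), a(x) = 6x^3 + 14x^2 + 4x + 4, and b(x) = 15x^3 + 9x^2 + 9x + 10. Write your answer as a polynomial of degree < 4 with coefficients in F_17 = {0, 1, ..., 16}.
a · b ≡ 6x^3 + 14x^2 + 11x + 13 (mod f(x))

Multiply in F_17[x]: a(x)·b(x) = (6x^3 + 14x^2 + 4x + 4)·(15x^3 + 9x^2 + 9x + 10) = 5x^6 + 9x^5 + 2x^4 + 10x^3 + 8x^2 + 8x + 6. This has degree ≥ 4, so divide by f(x) over F_17: 5x^6 + 9x^5 + 2x^4 + 10x^3 + 8x^2 + 8x + 6 = (5x^2 + 15x + 15)·(x^4 + 9x^3 + x^2 + 15x + 12) + (6x^3 + 14x^2 + 11x + 13). Hence a·b ≡ 6x^3 + 14x^2 + 11x + 13 (mod f). (F_17[x]/(f) is a field with 17^4 = 83521 elements since f is irreducible of degree 4.)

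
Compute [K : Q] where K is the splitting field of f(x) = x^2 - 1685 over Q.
[K : Q] = 2

f(x) = x^2 - 1685 factors as (x - √1685)(x + √1685). The splitting field is K = Q(√1685). Since 1685 is squarefree and > 1, it is not a perfect square, so x^2 - 1685 is irreducible over Q and [Q(√1685) : Q] = 2. Hence [K : Q] = 2.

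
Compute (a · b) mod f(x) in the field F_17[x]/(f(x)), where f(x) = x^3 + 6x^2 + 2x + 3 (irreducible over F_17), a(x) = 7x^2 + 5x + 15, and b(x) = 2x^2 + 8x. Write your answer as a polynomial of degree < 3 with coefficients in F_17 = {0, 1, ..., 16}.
a · b ≡ 14x^2 + 12x + 3 (mod f(x))

Multiply in F_17[x]: a(x)·b(x) = (7x^2 + 5x + 15)·(2x^2 + 8x) = 14x^4 + 15x^3 + 2x^2 + x. This has degree ≥ 3, so divide by f(x) over F_17: 14x^4 + 15x^3 + 2x^2 + x = (14x + 16)·(x^3 + 6x^2 + 2x + 3) + (14x^2 + 12x + 3). Hence a·b ≡ 14x^2 + 12x + 3 (mod f). (F_17[x]/(f) is a field with 17^3 = 4913 elements since f is irreducible of degree 3.)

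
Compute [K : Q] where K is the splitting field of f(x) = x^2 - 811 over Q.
[K : Q] = 2

f(x) = x^2 - 811 factors as (x - √811)(x + √811). The splitting field is K = Q(√811). Since 811 is squarefree and > 1, it is not a perfect square, so x^2 - 811 is irreducible over Q and [Q(√811) : Q] = 2. Hence [K : Q] = 2.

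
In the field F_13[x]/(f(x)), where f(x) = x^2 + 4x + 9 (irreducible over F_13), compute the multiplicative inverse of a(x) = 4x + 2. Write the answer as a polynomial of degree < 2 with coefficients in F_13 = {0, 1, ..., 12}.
a(x)^(-1) ≡ 4x + 1 (mod f(x))

Since f is irreducible over F_13, F_13[x]/(f) is a field and a(x) ≠ 0 has an inverse. Apply the extended Euclidean algorithm to f(x) and a(x) in F_13[x]: f(x) = (10x + 9)·a(x) + (4). The last nonzero remainder is the constant 4 = gcd(f, a) in F_13. Back-substituting through the division chain expresses 4 = s(x)·a(x) + t(x)·f(x) with s(x) ≡ 3x + 4 (mod f), so (3x + 4)·a(x) ≡ 4 (mod f). Multiplying by 4^(-1) ≡ 10 in F_13 gives a(x)^(-1) ≡ 10·(3x + 4) ≡ 4x + 1 (mod f). Check: (4x + 2)·(4x + 1) = 3x^2 + 12x + 2 ≡ 1 (mod x^2 + 4x + 9).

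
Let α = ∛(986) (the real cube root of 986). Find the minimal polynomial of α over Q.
m_α(x) = x^3 - 986

α satisfies α^3 = 986, so x^3 - 986 annihilates α. By the rational root test, a rational root p/q (in lowest terms) of x^3 - 986 would satisfy p^3 = 986 q^3, forcing q = 1 and p^3 = 986; but 986 is not a perfect cube, contradiction. A monic cubic over Q with no rational root is irreducible (any nontrivial factorization would include a linear factor). Hence x^3 - 986 is the minimal polynomial of α, and in particular [Q(α):Q] = 3.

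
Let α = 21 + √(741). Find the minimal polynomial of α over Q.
m_α(x) = x^2 - 42x - 300

From α - 21 = √(741), squaring gives (α - 21)^2 = 741, i.e. α^2 - 42α + 441 = 741, so α^2 - 42α - 300 = 0. The discriminant of x^2 - 42x - 300 is (-42)^2 - 4·(-300) = 1764 + 1200 = 2964, and 4·(741) is not a perfect square in Q since 741 is squarefree and ≠ 1. Hence x^2 - 42x - 300 is irreducible over Q and is the minimal polynomial of α.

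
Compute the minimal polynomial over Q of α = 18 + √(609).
m_α(x) = x^2 - 36x - 285

From α - 18 = √(609), squaring gives (α - 18)^2 = 609, i.e. α^2 - 36α + 324 = 609, so α^2 - 36α - 285 = 0. The discriminant of x^2 - 36x - 285 is (-36)^2 - 4·(-285) = 1296 + 1140 = 2436, and 4·(609) is not a perfect square in Q since 609 is squarefree and ≠ 1. Hence x^2 - 36x - 285 is irreducible over Q and is the minimal polynomial of α.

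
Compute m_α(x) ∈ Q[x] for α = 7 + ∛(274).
m_α(x) = x^3 - 21x^2 + 147x - 617

Set β = α - 7 = ∛(274), so β^3 = 274. Then (α - 7)^3 - 274 = 0, i.e. α is a root of g(x) = (x - 7)^3 - 274 = x^3 - 21x^2 + 147x - 617. Since g(x) = h(x - 7) where h(x) = x^3 - 274, and h is irreducible over Q (because 274 is not a perfect cube, so h has no rational root, and a monic cubic with no rational root is irreducible), g is also irreducible (irreducibility is preserved under the substitution x → x - 7). Hence m_α(x) = x^3 - 21x^2 + 147x - 617.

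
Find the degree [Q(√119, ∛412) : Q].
[Q(√119, ∛412) : Q] = 6

Let L = Q(√119, ∛412). Since Q(√119) ⊂ L and [Q(√119):Q] = 2, the tower law gives 2 | [L:Q]. Likewise Q(∛412) ⊂ L with [Q(∛412):Q] = 3 (because 412 is not a perfect cube), so 3 | [L:Q]. As gcd(2,3) = 1, [L:Q] is divisible by 6. Conversely L is generated over Q by √119 and ∛412, so [L:Q] ≤ 2·3 = 6. Therefore [Q(√119, ∛412) : Q] = 6.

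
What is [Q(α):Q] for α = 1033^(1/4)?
[Q(α):Q] = 4

α is a root of x^4 - 1033. By Eisenstein's criterion at the prime p = 1033 (which divides the constant term 1033 but p^2 = 1067089 does not, since 1033 is squarefree), x^4 - 1033 is irreducible over Q. Hence [Q(α):Q] = 4.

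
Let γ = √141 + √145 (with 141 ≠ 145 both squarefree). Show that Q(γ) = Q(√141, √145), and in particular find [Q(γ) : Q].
[Q(γ) : Q] = 4 (equivalently, Q(γ) = Q(√141, √145))

Obviously Q(γ) ⊆ Q(√141, √145), and [Q(√141, √145):Q] = 4 (since 141, 145 are distinct squarefree integers > 1 with 20445 not a perfect square). To show equality we compute the minimal polynomial of γ. From γ = √141 + √145: γ^2 = 141 + 2√(20445) + 145 = 286 + 2√(20445), so γ^2 - 286 = 2√(20445); squaring, (γ^2 - 286)^2 = 4·20445, i.e. γ^4 - 572γ^2 + 81796 - 81780 = 0, i.e. γ^4 - 572γ^2 + 16 = 0. So γ is a root of x^4 - 572x^2 + 16. This polynomial is irreducible over Q: it has no rational root (each ±√141 ± √145 is irrational), and any factorization into two quadratics over Q would force √(20445) ∈ Q (pairing opposite roots) or √141, √145 ∈ Q (other pairings), all impossible. Hence [Q(γ):Q] = 4 = [Q(√141, √145):Q], so Q(γ) = Q(√141, √145).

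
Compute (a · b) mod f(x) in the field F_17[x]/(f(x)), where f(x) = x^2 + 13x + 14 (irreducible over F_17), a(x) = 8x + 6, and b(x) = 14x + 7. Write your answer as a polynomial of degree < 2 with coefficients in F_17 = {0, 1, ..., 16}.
a · b ≡ 10x + 4 (mod f(x))

Multiply in F_17[x]: a(x)·b(x) = (8x + 6)·(14x + 7) = 10x^2 + 4x + 8. This has degree ≥ 2, so divide by f(x) over F_17: 10x^2 + 4x + 8 = (10)·(x^2 + 13x + 14) + (10x + 4). Hence a·b ≡ 10x + 4 (mod f). (F_17[x]/(f) is a field with 17^2 = 289 elements since f is irreducible of degree 2.)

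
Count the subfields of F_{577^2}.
F_{577^2} has 2 subfields

The subfields of F_{p^n} are exactly the fields F_{p^d} for d | n (each is the fixed field of the unique index-d subgroup of Gal(F_{p^n}/F_p) ≅ Z/nZ). The divisors of n = 2 are {1, 2}, giving 2 subfields: F_{577^1}, F_{577^2}.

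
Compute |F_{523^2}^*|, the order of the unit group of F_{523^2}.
|F_{523^2}^*| = 273528

F_{523^2} has 523^2 = 273529 elements; its multiplicative group consists of all nonzero elements, so |F_{523^2}^*| = 273529 - 1 = 273528. (It is cyclic since any finite subgroup of the multiplicative group of a field is cyclic.)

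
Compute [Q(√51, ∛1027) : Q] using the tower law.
[Q(√51, ∛1027) : Q] = 6

Let L = Q(√51, ∛1027). Since Q(√51) ⊂ L and [Q(√51):Q] = 2, the tower law gives 2 | [L:Q]. Likewise Q(∛1027) ⊂ L with [Q(∛1027):Q] = 3 (because 1027 is not a perfect cube), so 3 | [L:Q]. As gcd(2,3) = 1, [L:Q] is divisible by 6. Conversely L is generated over Q by √51 and ∛1027, so [L:Q] ≤ 2·3 = 6. Therefore [Q(√51, ∛1027) : Q] = 6.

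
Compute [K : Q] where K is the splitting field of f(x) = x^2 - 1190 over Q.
[K : Q] = 2

f(x) = x^2 - 1190 factors as (x - √1190)(x + √1190). The splitting field is K = Q(√1190). Since 1190 is squarefree and > 1, it is not a perfect square, so x^2 - 1190 is irreducible over Q and [Q(√1190) : Q] = 2. Hence [K : Q] = 2.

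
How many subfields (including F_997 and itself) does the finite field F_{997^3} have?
F_{997^3} has 2 subfields

The subfields of F_{p^n} are exactly the fields F_{p^d} for d | n (each is the fixed field of the unique index-d subgroup of Gal(F_{p^n}/F_p) ≅ Z/nZ). The divisors of n = 3 are {1, 3}, giving 2 subfields: F_{997^1}, F_{997^3}.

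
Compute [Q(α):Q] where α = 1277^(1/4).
[Q(α):Q] = 4

α is a root of x^4 - 1277. By Eisenstein's criterion at the prime p = 1277 (which divides the constant term 1277 but p^2 = 1630729 does not, since 1277 is squarefree), x^4 - 1277 is irreducible over Q. Hence [Q(α):Q] = 4.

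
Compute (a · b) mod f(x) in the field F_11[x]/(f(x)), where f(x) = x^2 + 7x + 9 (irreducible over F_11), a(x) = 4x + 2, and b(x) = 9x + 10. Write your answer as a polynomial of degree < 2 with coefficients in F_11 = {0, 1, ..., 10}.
a · b ≡ 4x + 4 (mod f(x))

Multiply in F_11[x]: a(x)·b(x) = (4x + 2)·(9x + 10) = 3x^2 + 3x + 9. This has degree ≥ 2, so divide by f(x) over F_11: 3x^2 + 3x + 9 = (3)·(x^2 + 7x + 9) + (4x + 4). Hence a·b ≡ 4x + 4 (mod f). (F_11[x]/(f) is a field with 11^2 = 121 elements since f is irreducible of degree 2.)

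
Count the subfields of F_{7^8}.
F_{7^8} has 4 subfields

The subfields of F_{p^n} are exactly the fields F_{p^d} for d | n (each is the fixed field of the unique index-d subgroup of Gal(F_{p^n}/F_p) ≅ Z/nZ). The divisors of n = 8 are {1, 2, 4, 8}, giving 4 subfields: F_{7^1}, F_{7^2}, F_{7^4}, F_{7^8}.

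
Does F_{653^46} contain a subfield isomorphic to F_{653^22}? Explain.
No: F_{653^22} is not a subfield of F_{653^46}

F_{p^m} embeds in F_{p^n} iff m | n. Here 22 ∤ 46 (since 46 = 2·22 + 2 with remainder 2 ≠ 0), so F_{653^22} is not a subfield of F_{653^46}. Equivalently: if it were, the tower law would give 22 = [F_{653^22}:F_653] dividing [F_{653^46}:F_653] = 46, contradiction.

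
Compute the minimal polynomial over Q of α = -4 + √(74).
m_α(x) = x^2 + 8x - 58

From α + 4 = √(74), squaring gives (α + 4)^2 = 74, i.e. α^2 + 8α + 16 = 74, so α^2 + 8α - 58 = 0. The discriminant of x^2 + 8x - 58 is (8)^2 - 4·(-58) = 64 + 232 = 296, and 4·(74) is not a perfect square in Q since 74 is squarefree and ≠ 1. Hence x^2 + 8x - 58 is irreducible over Q and is the minimal polynomial of α.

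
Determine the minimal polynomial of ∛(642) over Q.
m_α(x) = x^3 - 642

α satisfies α^3 = 642, so x^3 - 642 annihilates α. By the rational root test, a rational root p/q (in lowest terms) of x^3 - 642 would satisfy p^3 = 642 q^3, forcing q = 1 and p^3 = 642; but 642 is not a perfect cube, contradiction. A monic cubic over Q with no rational root is irreducible (any nontrivial factorization would include a linear factor). Hence x^3 - 642 is the minimal polynomial of α, and in particular [Q(α):Q] = 3.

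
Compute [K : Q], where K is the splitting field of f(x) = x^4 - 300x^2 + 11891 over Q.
[K : Q] = 4

Solving the quadratic in x^2: x^2 = (300 ± √(300^2 - 4·11891))/2 = (300 ± √42436)/2 = (300 ± 206)/2, giving x^2 = 47 or x^2 = 253. So f(x) = (x^2 - 47)(x^2 - 253) and the roots of f are ±√47, ±√253. Hence the splitting field is K = Q(√47, √253). Since 47 and 253 are distinct squarefree integers > 1, their product 11891 is not a perfect square, so √253 ∉ Q(√47). By the tower law [K:Q] = [Q(√47,√253):Q(√47)] · [Q(√47):Q] = 2 · 2 = 4.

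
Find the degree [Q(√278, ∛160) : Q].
[Q(√278, ∛160) : Q] = 6

Let L = Q(√278, ∛160). Since Q(√278) ⊂ L and [Q(√278):Q] = 2, the tower law gives 2 | [L:Q]. Likewise Q(∛160) ⊂ L with [Q(∛160):Q] = 3 (because 160 is not a perfect cube), so 3 | [L:Q]. As gcd(2,3) = 1, [L:Q] is divisible by 6. Conversely L is generated over Q by √278 and ∛160, so [L:Q] ≤ 2·3 = 6. Therefore [Q(√278, ∛160) : Q] = 6.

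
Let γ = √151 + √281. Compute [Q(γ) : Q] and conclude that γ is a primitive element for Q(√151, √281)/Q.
[Q(γ) : Q] = 4 (equivalently, Q(γ) = Q(√151, √281))

Obviously Q(γ) ⊆ Q(√151, √281), and [Q(√151, √281):Q] = 4 (since 151, 281 are distinct squarefree integers > 1 with 42431 not a perfect square). To show equality we compute the minimal polynomial of γ. From γ = √151 + √281: γ^2 = 151 + 2√(42431) + 281 = 432 + 2√(42431), so γ^2 - 432 = 2√(42431); squaring, (γ^2 - 432)^2 = 4·42431, i.e. γ^4 - 864γ^2 + 186624 - 169724 = 0, i.e. γ^4 - 864γ^2 + 16900 = 0. So γ is a root of x^4 - 864x^2 + 16900. This polynomial is irreducible over Q: it has no rational root (each ±√151 ± √281 is irrational), and any factorization into two quadratics over Q would force √(42431) ∈ Q (pairing opposite roots) or √151, √281 ∈ Q (other pairings), all impossible. Hence [Q(γ):Q] = 4 = [Q(√151, √281):Q], so Q(γ) = Q(√151, √281).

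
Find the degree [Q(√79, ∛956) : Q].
[Q(√79, ∛956) : Q] = 6

Let L = Q(√79, ∛956). Since Q(√79) ⊂ L and [Q(√79):Q] = 2, the tower law gives 2 | [L:Q]. Likewise Q(∛956) ⊂ L with [Q(∛956):Q] = 3 (because 956 is not a perfect cube), so 3 | [L:Q]. As gcd(2,3) = 1, [L:Q] is divisible by 6. Conversely L is generated over Q by √79 and ∛956, so [L:Q] ≤ 2·3 = 6. Therefore [Q(√79, ∛956) : Q] = 6.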